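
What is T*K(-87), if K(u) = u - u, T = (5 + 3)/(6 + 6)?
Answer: 0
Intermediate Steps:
T = ⅔ (T = 8/12 = 8*(1/12) = ⅔ ≈ 0.66667)
K(u) = 0
T*K(-87) = (⅔)*0 = 0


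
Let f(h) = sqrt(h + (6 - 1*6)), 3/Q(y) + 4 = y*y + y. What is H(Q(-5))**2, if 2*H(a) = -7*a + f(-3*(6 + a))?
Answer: -4311/1024 - 63*I*sqrt(33)/128 ≈ -4.21 - 2.8274*I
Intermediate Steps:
Q(y) = 3/(-4 + y + y**2) (Q(y) = 3/(-4 + (y*y + y)) = 3/(-4 + (y**2 + y)) = 3/(-4 + (y + y**2)) = 3/(-4 + y + y**2))
f(h) = sqrt(h) (f(h) = sqrt(h + (6 - 6)) = sqrt(h + 0) = sqrt(h))
H(a) = sqrt(-18 - 3*a)/2 - 7*a/2 (H(a) = (-7*a + sqrt(-3*(6 + a)))/2 = (-7*a + sqrt(-18 - 3*a))/2 = (sqrt(-18 - 3*a) - 7*a)/2 = sqrt(-18 - 3*a)/2 - 7*a/2)
H(Q(-5))**2 = (sqrt(-18 - 9/(-4 - 5 + (-5)**2))/2 - 21/(2*(-4 - 5 + (-5)**2)))**2 = (sqrt(-18 - 9/(-4 - 5 + 25))/2 - 21/(2*(-4 - 5 + 25)))**2 = (sqrt(-18 - 9/16)/2 - 21/(2*16))**2 = (sqrt(-18 - 3*3/16)/2 - 7/2*3/16)**2 = (sqrt(-18 - 9/16)/2 - 21/32)**2 = (sqrt(-297/16)/2 - 21/32)**2 = ((3*I*sqrt(33)/4)/2 - 21/32)**2 = (3*I*sqrt(33)/8 - 21/32)**2 = (-21/32 + 3*I*sqrt(33)/8)**2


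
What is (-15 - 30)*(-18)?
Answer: 810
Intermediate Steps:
(-15 - 30)*(-18) = -45*(-18) = 810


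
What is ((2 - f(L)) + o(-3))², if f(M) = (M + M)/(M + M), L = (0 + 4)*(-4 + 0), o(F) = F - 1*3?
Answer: 25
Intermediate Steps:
o(F) = -3 + F (o(F) = F - 3 = -3 + F)
L = -16 (L = 4*(-4) = -16)
f(M) = 1 (f(M) = (2*M)/((2*M)) = (2*M)*(1/(2*M)) = 1)
((2 - f(L)) + o(-3))² = ((2 - 1*1) + (-3 - 3))² = ((2 - 1) - 6)² = (1 - 6)² = (-5)² = 25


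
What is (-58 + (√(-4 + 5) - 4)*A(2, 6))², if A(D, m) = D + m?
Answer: 6724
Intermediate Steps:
(-58 + (√(-4 + 5) - 4)*A(2, 6))² = (-58 + (√(-4 + 5) - 4)*(2 + 6))² = (-58 + (√1 - 4)*8)² = (-58 + (1 - 4)*8)² = (-58 - 3*8)² = (-58 - 24)² = (-82)² = 6724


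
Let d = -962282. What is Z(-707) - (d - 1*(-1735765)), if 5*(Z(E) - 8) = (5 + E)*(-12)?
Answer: -3858951/5 ≈ -7.7179e+5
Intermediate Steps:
Z(E) = -4 - 12*E/5 (Z(E) = 8 + ((5 + E)*(-12))/5 = 8 + (-60 - 12*E)/5 = 8 + (-12 - 12*E/5) = -4 - 12*E/5)
Z(-707) - (d - 1*(-1735765)) = (-4 - 12/5*(-707)) - (-962282 - 1*(-1735765)) = (-4 + 8484/5) - (-962282 + 1735765) = 8464/5 - 1*773483 = 8464/5 - 773483 = -3858951/5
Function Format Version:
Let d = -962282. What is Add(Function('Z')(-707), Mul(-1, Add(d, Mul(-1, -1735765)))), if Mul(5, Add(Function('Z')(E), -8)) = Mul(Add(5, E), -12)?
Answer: Rational(-3858951, 5) ≈ -7.7179e+5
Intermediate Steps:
Function('Z')(E) = Add(-4, Mul(Rational(-12, 5), E)) (Function('Z')(E) = Add(8, Mul(Rational(1, 5), Mul(Add(5, E), -12))) = Add(8, Mul(Rational(1, 5), Add(-60, Mul(-12, E)))) = Add(8, Add(-12, Mul(Rational(-12, 5), E))) = Add(-4, Mul(Rational(-12, 5), E)))
Add(Function('Z')(-707), Mul(-1, Add(d, Mul(-1, -1735765)))) = Add(Add(-4, Mul(Rational(-12, 5), -707)), Mul(-1, Add(-962282, Mul(-1, -1735765)))) = Add(Add(-4, Rational(8484, 5)), Mul(-1, Add(-962282, 1735765))) = Add(Rational(8464, 5), Mul(-1, 773483)) = Add(Rational(8464, 5), -773483) = Rational(-3858951, 5)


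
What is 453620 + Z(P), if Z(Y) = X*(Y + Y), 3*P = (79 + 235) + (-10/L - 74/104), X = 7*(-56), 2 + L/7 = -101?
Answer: 1493294272/4017 ≈ 3.7174e+5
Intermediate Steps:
L = -721 (L = -14 + 7*(-101) = -14 - 707 = -721)
X = -392
P = 11746331/112476 (P = ((79 + 235) + (-10/(-721) - 74/104))/3 = (314 + (-10*(-1/721) - 74*1/104))/3 = (314 + (10/721 - 37/52))/3 = (314 - 26157/37492)/3 = (⅓)*(11746331/37492) = 11746331/112476 ≈ 104.43)
Z(Y) = -784*Y (Z(Y) = -392*(Y + Y) = -784*Y)
453620 + Z(P) = 453620 - 784*11746331/112476 = 453620 - 328897268/4017 = 1493294272/4017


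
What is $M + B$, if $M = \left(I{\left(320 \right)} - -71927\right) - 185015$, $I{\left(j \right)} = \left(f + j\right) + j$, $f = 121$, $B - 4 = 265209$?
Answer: $152886$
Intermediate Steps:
$B = 265213$ ($B = 4 + 265209 = 265213$)
$I{\left(j \right)} = 121 + 2 j$ ($I{\left(j \right)} = \left(121 + j\right) + j = 121 + 2 j$)
$M = -112327$ ($M = \left(\left(121 + 2 \cdot 320\right) - -71927\right) - 185015 = \left(\left(121 + 640\right) + 71927\right) - 185015 = \left(761 + 71927\right) - 185015 = 72688 - 185015 = -112327$)
$M + B = -112327 + 265213 = 152886$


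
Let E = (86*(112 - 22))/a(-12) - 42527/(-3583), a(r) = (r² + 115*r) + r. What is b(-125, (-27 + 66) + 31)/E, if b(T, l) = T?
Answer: -46579000/2111773 ≈ -22.057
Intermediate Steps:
a(r) = r² + 116*r
E = 2111773/372632 (E = (86*(112 - 22))/((-12*(116 - 12))) - 42527/(-3583) = (86*90)/((-12*104)) - 42527*(-1/3583) = 7740/(-1248) + 42527/3583 = 7740*(-1/1248) + 42527/3583 = -645/104 + 42527/3583 = 2111773/372632 ≈ 5.6672)
b(-125, (-27 + 66) + 31)/E = -125/2111773/372632 = -125*372632/2111773 = -46579000/2111773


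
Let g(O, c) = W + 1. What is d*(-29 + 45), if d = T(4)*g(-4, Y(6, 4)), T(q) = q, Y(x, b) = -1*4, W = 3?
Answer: 256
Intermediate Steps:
Y(x, b) = -4
g(O, c) = 4 (g(O, c) = 3 + 1 = 4)
d = 16 (d = 4*4 = 16)
d*(-29 + 45) = 16*(-29 + 45) = 16*16 = 256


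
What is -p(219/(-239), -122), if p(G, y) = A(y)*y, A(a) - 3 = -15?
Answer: -1464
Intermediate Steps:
A(a) = -12 (A(a) = 3 - 15 = -12)
p(G, y) = -12*y
-p(219/(-239), -122) = -(-12)*(-122) = -1*1464 = -1464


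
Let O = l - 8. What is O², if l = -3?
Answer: 121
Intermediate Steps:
O = -11 (O = -3 - 8 = -11)
O² = (-11)² = 121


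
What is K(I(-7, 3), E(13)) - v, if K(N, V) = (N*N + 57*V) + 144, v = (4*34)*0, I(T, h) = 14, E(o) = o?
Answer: 1081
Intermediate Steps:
v = 0 (v = 136*0 = 0)
K(N, V) = 144 + N² + 57*V (K(N, V) = (N² + 57*V) + 144 = 144 + N² + 57*V)
K(I(-7, 3), E(13)) - v = (144 + 14² + 57*13) - 1*0 = (144 + 196 + 741) + 0 = 1081 + 0 = 1081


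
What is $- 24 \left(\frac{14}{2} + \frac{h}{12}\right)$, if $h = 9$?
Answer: $-186$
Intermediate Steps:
$- 24 \left(\frac{14}{2} + \frac{h}{12}\right) = - 24 \left(\frac{14}{2} + \frac{9}{12}\right) = - 24 \left(14 \cdot \frac{1}{2} + 9 \cdot \frac{1}{12}\right) = - 24 \left(7 + \frac{3}{4}\right) = \left(-24\right) \frac{31}{4} = -186$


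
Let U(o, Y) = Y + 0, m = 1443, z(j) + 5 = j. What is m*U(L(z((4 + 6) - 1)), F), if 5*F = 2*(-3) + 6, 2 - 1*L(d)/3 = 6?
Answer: 0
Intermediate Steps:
z(j) = -5 + j
L(d) = -12 (L(d) = 6 - 3*6 = 6 - 18 = -12)
F = 0 (F = (2*(-3) + 6)/5 = (-6 + 6)/5 = (⅕)*0 = 0)
U(o, Y) = Y
m*U(L(z((4 + 6) - 1)), F) = 1443*0 = 0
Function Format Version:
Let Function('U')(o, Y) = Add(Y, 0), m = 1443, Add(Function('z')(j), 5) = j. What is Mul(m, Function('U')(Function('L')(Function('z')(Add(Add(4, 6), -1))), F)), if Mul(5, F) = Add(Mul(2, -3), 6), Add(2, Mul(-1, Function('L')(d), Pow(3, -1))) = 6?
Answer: 0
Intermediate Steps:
Function('z')(j) = Add(-5, j)
Function('L')(d) = -12 (Function('L')(d) = Add(6, Mul(-3, 6)) = Add(6, -18) = -12)
F = 0 (F = Mul(Rational(1, 5), Add(Mul(2, -3), 6)) = Mul(Rational(1, 5), Add(-6, 6)) = Mul(Rational(1, 5), 0) = 0)
Function('U')(o, Y) = Y
Mul(m, Function('U')(Function('L')(Function('z')(Add(Add(4, 6), -1))), F)) = Mul(1443, 0) = 0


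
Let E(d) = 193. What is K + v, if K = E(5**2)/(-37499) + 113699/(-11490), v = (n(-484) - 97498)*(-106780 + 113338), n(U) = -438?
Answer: -276728249741147251/430863510 ≈ -6.4226e+8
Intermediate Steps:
v = -642264288 (v = (-438 - 97498)*(-106780 + 113338) = -97936*6558 = -642264288)
K = -4265816371/430863510 (K = 193/(-37499) + 113699/(-11490) = 193*(-1/37499) + 113699*(-1/11490) = -193/37499 - 113699/11490 = -4265816371/430863510 ≈ -9.9006)
K + v = -4265816371/430863510 - 642264288 = -276728249741147251/430863510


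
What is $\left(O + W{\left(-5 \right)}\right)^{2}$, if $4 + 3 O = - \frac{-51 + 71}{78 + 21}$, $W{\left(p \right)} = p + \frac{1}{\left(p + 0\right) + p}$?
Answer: $\frac{372760249}{8820900} \approx 42.259$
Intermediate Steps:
$W{\left(p \right)} = p + \frac{1}{2 p}$ ($W{\left(p \right)} = p + \frac{1}{p + p} = p + \frac{1}{2 p}$)
$O = - \frac{416}{297}$ ($O = - \frac{4}{3} + \frac{\left(-1\right) \frac{-51 + 71}{78 + 21}}{3} = - \frac{4}{3} + \frac{\left(-1\right) \frac{20}{99}}{3} = - \frac{4}{3} + \frac{1}{3} \left(- \frac{20}{99}\right) = - \frac{4}{3} - \frac{20}{297} = - \frac{416}{297} \approx -1.4007$)
$\left(O + W{\left(-5 \right)}\right)^{2} = \left(- \frac{416}{297} - \left(5 - \frac{1}{2 \left(-5\right)}\right)\right)^{2} = \left(- \frac{416}{297} + \left(-5 + \frac{1}{2} \left(- \frac{1}{5}\right)\right)\right)^{2} = \left(- \frac{416}{297} - \frac{51}{10}\right)^{2} = \left(- \frac{19307}{2970}\right)^{2} = \frac{372760249}{8820900}$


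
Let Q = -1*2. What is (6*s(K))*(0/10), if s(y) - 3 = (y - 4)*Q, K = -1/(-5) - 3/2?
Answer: 0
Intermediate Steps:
K = -13/10 (K = -1*(-1/5) - 3*1/2 = 1/5 - 3/2 = -13/10 ≈ -1.3000)
Q = -2
s(y) = 11 - 2*y (s(y) = 3 + (y - 4)*(-2) = 3 + (-4 + y)*(-2) = 3 + (8 - 2*y) = 11 - 2*y)
(6*s(K))*(0/10) = (6*(11 - 2*(-13/10)))*(0/10) = (6*(11 + 13/5))*(0*(1/10)) = (6*(68/5))*0 = (408/5)*0 = 0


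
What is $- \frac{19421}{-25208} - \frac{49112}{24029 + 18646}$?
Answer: $- \frac{409224121}{1075751400} \approx -0.38041$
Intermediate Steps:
$- \frac{19421}{-25208} - \frac{49112}{24029 + 18646} = \left(-19421\right) \left(- \frac{1}{25208}\right) - \frac{49112}{42675} = \frac{19421}{25208} - \frac{49112}{42675} = - \frac{409224121}{1075751400}$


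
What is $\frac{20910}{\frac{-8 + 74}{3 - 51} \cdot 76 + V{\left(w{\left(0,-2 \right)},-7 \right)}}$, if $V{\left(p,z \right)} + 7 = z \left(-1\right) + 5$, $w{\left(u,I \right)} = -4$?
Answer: $- \frac{41820}{199} \approx -210.15$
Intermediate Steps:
$V{\left(p,z \right)} = -2 - z$ ($V{\left(p,z \right)} = -7 + \left(z \left(-1\right) + 5\right) = -7 - \left(-5 + z\right) = -2 - z$)
$\frac{20910}{\frac{-8 + 74}{3 - 51} \cdot 76 + V{\left(w{\left(0,-2 \right)},-7 \right)}} = \frac{20910}{\frac{-8 + 74}{3 - 51} \cdot 76 - -5} = \frac{20910}{\frac{66}{-48} \cdot 76 + \left(-2 + 7\right)} = \frac{20910}{66 \left(- \frac{1}{48}\right) 76 + 5} = \frac{20910}{\left(- \frac{11}{8}\right) 76 + 5} = \frac{20910}{- \frac{209}{2} + 5} = \frac{20910}{- \frac{199}{2}} = 20910 \left(- \frac{2}{199}\right) = - \frac{41820}{199}$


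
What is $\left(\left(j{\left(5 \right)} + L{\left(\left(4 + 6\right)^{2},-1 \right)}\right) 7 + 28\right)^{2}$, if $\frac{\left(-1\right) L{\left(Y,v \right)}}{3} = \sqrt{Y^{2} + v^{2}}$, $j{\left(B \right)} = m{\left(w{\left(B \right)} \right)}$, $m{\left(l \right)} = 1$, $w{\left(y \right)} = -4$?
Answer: $4411666 - 1470 \sqrt{10001} \approx 4.2647 \cdot 10^{6}$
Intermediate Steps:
$j{\left(B \right)} = 1$
$L{\left(Y,v \right)} = - 3 \sqrt{Y^{2} + v^{2}}$
$\left(\left(j{\left(5 \right)} + L{\left(\left(4 + 6\right)^{2},-1 \right)}\right) 7 + 28\right)^{2} = \left(\left(1 - 3 \sqrt{\left(\left(4 + 6\right)^{2}\right)^{2} + \left(-1\right)^{2}}\right) 7 + 28\right)^{2} = \left(\left(1 - 3 \sqrt{\left(10^{2}\right)^{2} + 1}\right) 7 + 28\right)^{2} = \left(\left(1 - 3 \sqrt{100^{2} + 1}\right) 7 + 28\right)^{2} = \left(\left(1 - 3 \sqrt{10000 + 1}\right) 7 + 28\right)^{2} = \left(\left(1 - 3 \sqrt{10001}\right) 7 + 28\right)^{2} = \left(\left(7 - 21 \sqrt{10001}\right) + 28\right)^{2} = \left(35 - 21 \sqrt{10001}\right)^{2}$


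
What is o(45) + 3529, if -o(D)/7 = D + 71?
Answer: 2717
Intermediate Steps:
o(D) = -497 - 7*D (o(D) = -7*(D + 71) = -7*(71 + D) = -497 - 7*D)
o(45) + 3529 = (-497 - 7*45) + 3529 = (-497 - 315) + 3529 = -812 + 3529 = 2717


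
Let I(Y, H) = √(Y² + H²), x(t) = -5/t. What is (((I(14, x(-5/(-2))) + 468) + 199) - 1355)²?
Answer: 473544 - 13760*√2 ≈ 4.5408e+5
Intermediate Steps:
I(Y, H) = √(H² + Y²)
(((I(14, x(-5/(-2))) + 468) + 199) - 1355)² = (((√((-5/((-5/(-2))))² + 14²) + 468) + 199) - 1355)² = (((√((-5/((-5*(-½))))² + 196) + 468) + 199) - 1355)² = (((√((-5/5/2)² + 196) + 468) + 199) - 1355)² = (((√((-5*⅖)² + 196) + 468) + 199) - 1355)² = (((√((-2)² + 196) + 468) + 199) - 1355)² = (((√(4 + 196) + 468) + 199) - 1355)² = (((√200 + 468) + 199) - 1355)² = (((10*√2 + 468) + 199) - 1355)² = (((468 + 10*√2) + 199) - 1355)² = ((667 + 10*√2) - 1355)² = (-688 + 10*√2)²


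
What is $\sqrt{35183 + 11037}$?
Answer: $2 \sqrt{11555} \approx 214.99$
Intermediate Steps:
$\sqrt{35183 + 11037} = \sqrt{46220} = 2 \sqrt{11555}$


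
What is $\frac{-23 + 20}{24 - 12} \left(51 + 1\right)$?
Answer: $-13$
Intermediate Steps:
$\frac{-23 + 20}{24 - 12} \left(51 + 1\right) = - \frac{3}{12} \cdot 52 = \left(-3\right) \frac{1}{12} \cdot 52 = \left(- \frac{1}{4}\right) 52 = -13$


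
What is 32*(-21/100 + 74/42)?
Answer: 26072/525 ≈ 49.661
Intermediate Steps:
32*(-21/100 + 74/42) = 32*(-21*1/100 + 74*(1/42)) = 32*(-21/100 + 37/21) = 32*(3259/2100) = 26072/525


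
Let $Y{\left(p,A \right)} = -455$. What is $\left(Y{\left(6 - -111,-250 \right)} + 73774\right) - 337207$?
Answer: $-263888$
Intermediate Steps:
$\left(Y{\left(6 - -111,-250 \right)} + 73774\right) - 337207 = \left(-455 + 73774\right) - 337207 = 73319 - 337207 = -263888$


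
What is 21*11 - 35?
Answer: 196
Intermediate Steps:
21*11 - 35 = 231 - 35 = 196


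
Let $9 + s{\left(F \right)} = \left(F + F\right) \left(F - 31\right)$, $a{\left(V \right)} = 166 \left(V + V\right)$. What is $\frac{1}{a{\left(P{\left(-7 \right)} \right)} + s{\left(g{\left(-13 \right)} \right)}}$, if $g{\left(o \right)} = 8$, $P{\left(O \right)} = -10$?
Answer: $- \frac{1}{3697} \approx -0.00027049$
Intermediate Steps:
$a{\left(V \right)} = 332 V$ ($a{\left(V \right)} = 166 \cdot 2 V = 332 V$)
$s{\left(F \right)} = -9 + 2 F \left(-31 + F\right)$ ($s{\left(F \right)} = -9 + \left(F + F\right) \left(F - 31\right) = -9 + 2 F \left(-31 + F\right)$)
$\frac{1}{a{\left(P{\left(-7 \right)} \right)} + s{\left(g{\left(-13 \right)} \right)}} = \frac{1}{332 \left(-10\right) - \left(505 - 128\right)} = \frac{1}{-3320 - 377} = \frac{1}{-3697} = - \frac{1}{3697}$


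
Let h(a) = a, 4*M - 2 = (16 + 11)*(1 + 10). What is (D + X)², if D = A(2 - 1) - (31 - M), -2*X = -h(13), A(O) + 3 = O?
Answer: 37249/16 ≈ 2328.1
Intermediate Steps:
M = 299/4 (M = ½ + ((16 + 11)*(1 + 10))/4 = ½ + (27*11)/4 = ½ + (¼)*297 = ½ + 297/4 = 299/4 ≈ 74.750)
A(O) = -3 + O
X = 13/2 (X = -(-1)*13/2 = -½*(-13) = 13/2 ≈ 6.5000)
D = 167/4 (D = (-3 + (2 - 1)) - (31 - 1*299/4) = (-3 + 1) - (31 - 299/4) = -2 - 1*(-175/4) = -2 + 175/4 = 167/4 ≈ 41.750)
(D + X)² = (167/4 + 13/2)² = (193/4)² = 37249/16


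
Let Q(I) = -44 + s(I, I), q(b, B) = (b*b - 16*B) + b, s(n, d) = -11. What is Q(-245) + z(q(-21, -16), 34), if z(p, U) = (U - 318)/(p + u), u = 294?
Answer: -26817/485 ≈ -55.293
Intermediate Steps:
q(b, B) = b + b**2 - 16*B (q(b, B) = (b**2 - 16*B) + b = b + b**2 - 16*B)
Q(I) = -55 (Q(I) = -44 - 11 = -55)
z(p, U) = (-318 + U)/(294 + p) (z(p, U) = (U - 318)/(p + 294) = (-318 + U)/(294 + p))
Q(-245) + z(q(-21, -16), 34) = -55 + (-318 + 34)/(294 + (-21 + (-21)**2 - 16*(-16))) = -55 - 284/(294 + (-21 + 441 + 256)) = -55 - 284/(294 + 676) = -55 - 284/970 = -55 + (1/970)*(-284) = -55 - 142/485 = -26817/485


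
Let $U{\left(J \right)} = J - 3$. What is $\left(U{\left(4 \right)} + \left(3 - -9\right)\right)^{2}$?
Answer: $169$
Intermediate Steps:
$U{\left(J \right)} = -3 + J$
$\left(U{\left(4 \right)} + \left(3 - -9\right)\right)^{2} = \left(\left(-3 + 4\right) + \left(3 - -9\right)\right)^{2} = \left(1 + \left(3 + 9\right)\right)^{2} = \left(1 + 12\right)^{2} = 13^{2} = 169$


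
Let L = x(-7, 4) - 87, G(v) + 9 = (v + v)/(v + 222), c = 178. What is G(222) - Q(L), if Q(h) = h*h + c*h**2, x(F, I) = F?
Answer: -1581652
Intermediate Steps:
G(v) = -9 + 2*v/(222 + v) (G(v) = -9 + (v + v)/(v + 222) = -9 + (2*v)/(222 + v) = -9 + 2*v/(222 + v))
L = -94 (L = -7 - 87 = -94)
Q(h) = 179*h**2 (Q(h) = h*h + 178*h**2 = h**2 + 178*h**2 = 179*h**2)
G(222) - Q(L) = (-1998 - 7*222)/(222 + 222) - 179*(-94)**2 = (-1998 - 1554)/444 - 179*8836 = (1/444)*(-3552) - 1*1581644 = -8 - 1581644 = -1581652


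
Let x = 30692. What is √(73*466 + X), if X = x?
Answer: 3*√7190 ≈ 254.38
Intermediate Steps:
X = 30692
√(73*466 + X) = √(73*466 + 30692) = √(34018 + 30692) = √64710 = 3*√7190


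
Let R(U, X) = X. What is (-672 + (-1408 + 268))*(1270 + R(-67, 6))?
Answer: -2312112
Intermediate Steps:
(-672 + (-1408 + 268))*(1270 + R(-67, 6)) = (-672 + (-1408 + 268))*(1270 + 6) = (-672 - 1140)*1276 = -1812*1276 = -2312112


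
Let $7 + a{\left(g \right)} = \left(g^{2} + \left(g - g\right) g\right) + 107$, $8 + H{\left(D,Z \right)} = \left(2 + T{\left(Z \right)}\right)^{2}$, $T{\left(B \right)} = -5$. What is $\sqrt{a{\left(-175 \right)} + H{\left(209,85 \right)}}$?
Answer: $3 \sqrt{3414} \approx 175.29$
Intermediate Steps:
$H{\left(D,Z \right)} = 1$ ($H{\left(D,Z \right)} = -8 + \left(2 - 5\right)^{2} = -8 + \left(-3\right)^{2} = -8 + 9 = 1$)
$a{\left(g \right)} = 100 + g^{2}$ ($a{\left(g \right)} = -7 + \left(\left(g^{2} + \left(g - g\right) g\right) + 107\right) = -7 + \left(\left(g^{2} + 0 g\right) + 107\right) = -7 + \left(\left(g^{2} + 0\right) + 107\right) = -7 + \left(g^{2} + 107\right) = -7 + \left(107 + g^{2}\right) = 100 + g^{2}$)
$\sqrt{a{\left(-175 \right)} + H{\left(209,85 \right)}} = \sqrt{\left(100 + \left(-175\right)^{2}\right) + 1} = \sqrt{\left(100 + 30625\right) + 1} = \sqrt{30725 + 1} = \sqrt{30726} = 3 \sqrt{3414}$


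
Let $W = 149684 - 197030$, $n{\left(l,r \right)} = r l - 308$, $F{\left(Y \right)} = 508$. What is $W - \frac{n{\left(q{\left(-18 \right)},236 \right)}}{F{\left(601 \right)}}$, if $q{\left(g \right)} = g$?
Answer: $- \frac{6011803}{127} \approx -47337.0$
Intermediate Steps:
$n{\left(l,r \right)} = -308 + l r$ ($n{\left(l,r \right)} = l r - 308 = -308 + l r$)
$W = -47346$ ($W = 149684 - 197030 = -47346$)
$W - \frac{n{\left(q{\left(-18 \right)},236 \right)}}{F{\left(601 \right)}} = -47346 - \frac{-308 - 4248}{508} = -47346 - \left(-308 - 4248\right) \frac{1}{508} = -47346 - \left(-4556\right) \frac{1}{508} = -47346 - - \frac{1139}{127} = -47346 + \frac{1139}{127} = - \frac{6011803}{127}$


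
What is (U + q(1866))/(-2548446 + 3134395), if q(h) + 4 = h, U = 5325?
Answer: 7187/585949 ≈ 0.012266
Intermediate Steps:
q(h) = -4 + h
(U + q(1866))/(-2548446 + 3134395) = (5325 + (-4 + 1866))/(-2548446 + 3134395) = (5325 + 1862)/585949 = 7187*(1/585949) = 7187/585949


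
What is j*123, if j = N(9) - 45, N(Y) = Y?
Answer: -4428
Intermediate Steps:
j = -36 (j = 9 - 45 = -36)
j*123 = -36*123 = -4428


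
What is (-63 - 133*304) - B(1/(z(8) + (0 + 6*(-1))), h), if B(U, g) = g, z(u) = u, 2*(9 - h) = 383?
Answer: -80625/2 ≈ -40313.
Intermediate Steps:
h = -365/2 (h = 9 - 1/2*383 = 9 - 383/2 = -365/2 ≈ -182.50)
(-63 - 133*304) - B(1/(z(8) + (0 + 6*(-1))), h) = (-63 - 133*304) - 1*(-365/2) = (-63 - 40432) + 365/2 = -40495 + 365/2 = -80625/2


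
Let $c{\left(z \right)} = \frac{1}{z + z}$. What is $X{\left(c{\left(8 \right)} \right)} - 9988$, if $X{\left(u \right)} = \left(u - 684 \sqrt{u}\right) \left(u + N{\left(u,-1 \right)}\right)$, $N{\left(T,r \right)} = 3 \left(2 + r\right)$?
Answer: $- \frac{2690943}{256} \approx -10512.0$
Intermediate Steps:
$c{\left(z \right)} = \frac{1}{2 z}$
$N{\left(T,r \right)} = 6 + 3 r$
$X{\left(u \right)} = \left(3 + u\right) \left(u - 684 \sqrt{u}\right)$ ($X{\left(u \right)} = \left(u - 684 \sqrt{u}\right) \left(u + \left(6 + 3 \left(-1\right)\right)\right) = \left(u - 684 \sqrt{u}\right) \left(u + \left(6 - 3\right)\right) = \left(u - 684 \sqrt{u}\right) \left(u + 3\right) = \left(u - 684 \sqrt{u}\right) \left(3 + u\right) = \left(3 + u\right) \left(u - 684 \sqrt{u}\right)$)
$X{\left(c{\left(8 \right)} \right)} - 9988 = \left(\left(\frac{1}{2 \cdot 8}\right)^{2} - 2052 \sqrt{\frac{1}{2 \cdot 8}} - 684 \left(\frac{1}{2 \cdot 8}\right)^{\frac{3}{2}} + 3 \frac{1}{2 \cdot 8}\right) - 9988 = \left(\left(\frac{1}{2} \cdot \frac{1}{8}\right)^{2} - 2052 \sqrt{\frac{1}{2} \cdot \frac{1}{8}} - 684 \left(\frac{1}{2} \cdot \frac{1}{8}\right)^{\frac{3}{2}} + 3 \cdot \frac{1}{2} \cdot \frac{1}{8}\right) - 9988 = \left(\left(\frac{1}{16}\right)^{2} - \frac{2052}{4} - \frac{684}{64} + 3 \cdot \frac{1}{16}\right) - 9988 = \left(\frac{1}{256} - 513 - \frac{171}{16} + \frac{3}{16}\right) - 9988 = - \frac{134015}{256} - 9988 = - \frac{2690943}{256}$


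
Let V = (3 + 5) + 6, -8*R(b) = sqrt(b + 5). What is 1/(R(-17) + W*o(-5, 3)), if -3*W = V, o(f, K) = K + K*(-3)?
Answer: 448/12547 + 4*I*sqrt(3)/12547 ≈ 0.035706 + 0.00055218*I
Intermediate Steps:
R(b) = -sqrt(5 + b)/8 (R(b) = -sqrt(b + 5)/8 = -sqrt(5 + b)/8)
o(f, K) = -2*K (o(f, K) = K - 3*K = -2*K)
V = 14 (V = 8 + 6 = 14)
W = -14/3 (W = -1/3*14 = -14/3 ≈ -4.6667)
1/(R(-17) + W*o(-5, 3)) = 1/(-sqrt(5 - 17)/8 - (-28)*3/3) = 1/(-I*sqrt(3)/4 - 14/3*(-6)) = 1/(-I*sqrt(3)/4 + 28) = 1/(28 - I*sqrt(3)/4)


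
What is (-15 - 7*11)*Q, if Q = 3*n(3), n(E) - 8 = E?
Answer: -3036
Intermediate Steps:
n(E) = 8 + E
Q = 33 (Q = 3*(8 + 3) = 3*11 = 33)
(-15 - 7*11)*Q = (-15 - 7*11)*33 = (-15 - 77)*33 = -92*33 = -3036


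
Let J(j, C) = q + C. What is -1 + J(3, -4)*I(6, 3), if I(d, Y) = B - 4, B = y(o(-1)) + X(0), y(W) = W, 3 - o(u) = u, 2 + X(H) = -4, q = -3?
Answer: 41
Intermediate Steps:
X(H) = -6 (X(H) = -2 - 4 = -6)
o(u) = 3 - u
J(j, C) = -3 + C
B = -2 (B = (3 - 1*(-1)) - 6 = (3 + 1) - 6 = 4 - 6 = -2)
I(d, Y) = -6 (I(d, Y) = -2 - 4 = -6)
-1 + J(3, -4)*I(6, 3) = -1 + (-3 - 4)*(-6) = -1 - 7*(-6) = -1 + 42 = 41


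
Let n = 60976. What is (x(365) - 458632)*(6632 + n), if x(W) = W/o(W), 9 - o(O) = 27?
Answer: -31008563196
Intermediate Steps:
o(O) = -18 (o(O) = 9 - 1*27 = 9 - 27 = -18)
x(W) = -W/18 (x(W) = W/(-18) = W*(-1/18) = -W/18)
(x(365) - 458632)*(6632 + n) = (-1/18*365 - 458632)*(6632 + 60976) = (-365/18 - 458632)*67608 = -8255741/18*67608 = -31008563196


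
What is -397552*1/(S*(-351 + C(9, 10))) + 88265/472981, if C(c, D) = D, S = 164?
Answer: 48242668593/6612747361 ≈ 7.2954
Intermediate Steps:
-397552*1/(S*(-351 + C(9, 10))) + 88265/472981 = -397552*1/(164*(-351 + 10)) + 88265/472981 = -397552/(164*(-341)) + 88265*(1/472981) = -397552/(-55924) + 88265/472981 = -397552*(-1/55924) + 88265/472981 = 99388/13981 + 88265/472981 = 48242668593/6612747361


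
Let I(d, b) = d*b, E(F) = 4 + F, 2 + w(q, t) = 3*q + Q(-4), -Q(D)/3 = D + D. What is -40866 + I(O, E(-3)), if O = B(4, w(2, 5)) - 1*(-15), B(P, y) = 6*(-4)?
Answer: -40875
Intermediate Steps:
Q(D) = -6*D (Q(D) = -3*(D + D) = -6*D)
w(q, t) = 22 + 3*q (w(q, t) = -2 + (3*q - 6*(-4)) = -2 + (3*q + 24) = -2 + (24 + 3*q) = 22 + 3*q)
B(P, y) = -24
O = -9 (O = -24 - 1*(-15) = -24 + 15 = -9)
I(d, b) = b*d
-40866 + I(O, E(-3)) = -40866 + (4 - 3)*(-9) = -40866 + 1*(-9) = -40866 - 9 = -40875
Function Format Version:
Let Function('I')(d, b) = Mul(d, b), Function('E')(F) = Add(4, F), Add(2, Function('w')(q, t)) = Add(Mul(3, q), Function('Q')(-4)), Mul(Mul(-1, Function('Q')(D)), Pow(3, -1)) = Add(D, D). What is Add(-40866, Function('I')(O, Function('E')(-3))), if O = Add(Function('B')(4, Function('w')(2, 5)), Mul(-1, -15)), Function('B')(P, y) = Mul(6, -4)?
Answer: -40875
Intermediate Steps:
Function('Q')(D) = Mul(-6, D) (Function('Q')(D) = Mul(-3, Add(D, D)) = Mul(-3, Mul(2, D)) = Mul(-6, D))
Function('w')(q, t) = Add(22, Mul(3, q)) (Function('w')(q, t) = Add(-2, Add(Mul(3, q), Mul(-6, -4))) = Add(-2, Add(Mul(3, q), 24)) = Add(-2, Add(24, Mul(3, q))) = Add(22, Mul(3, q)))
Function('B')(P, y) = -24
O = -9 (O = Add(-24, Mul(-1, -15)) = Add(-24, 15) = -9)
Function('I')(d, b) = Mul(b, d)
Add(-40866, Function('I')(O, Function('E')(-3))) = Add(-40866, Mul(Add(4, -3), -9)) = Add(-40866, Mul(1, -9)) = Add(-40866, -9) = -40875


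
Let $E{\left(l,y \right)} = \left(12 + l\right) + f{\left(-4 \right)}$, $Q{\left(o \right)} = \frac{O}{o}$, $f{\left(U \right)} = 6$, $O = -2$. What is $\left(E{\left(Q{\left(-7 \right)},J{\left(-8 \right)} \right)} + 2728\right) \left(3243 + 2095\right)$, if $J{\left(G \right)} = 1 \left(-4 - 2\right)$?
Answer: $\frac{102617712}{7} \approx 1.466 \cdot 10^{7}$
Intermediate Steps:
$J{\left(G \right)} = -6$ ($J{\left(G \right)} = 1 \left(-6\right) = -6$)
$Q{\left(o \right)} = - \frac{2}{o}$
$E{\left(l,y \right)} = 18 + l$ ($E{\left(l,y \right)} = \left(12 + l\right) + 6 = 18 + l$)
$\left(E{\left(Q{\left(-7 \right)},J{\left(-8 \right)} \right)} + 2728\right) \left(3243 + 2095\right) = \left(\left(18 - \frac{2}{-7}\right) + 2728\right) \left(3243 + 2095\right) = \left(\left(18 - - \frac{2}{7}\right) + 2728\right) 5338 = \left(\left(18 + \frac{2}{7}\right) + 2728\right) 5338 = \left(\frac{128}{7} + 2728\right) 5338 = \frac{19224}{7} \cdot 5338 = \frac{102617712}{7}$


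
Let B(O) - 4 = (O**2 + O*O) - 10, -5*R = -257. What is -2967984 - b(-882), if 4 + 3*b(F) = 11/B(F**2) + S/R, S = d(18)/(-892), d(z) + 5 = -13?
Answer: -308812550271373945496147/104047962855721209 ≈ -2.9680e+6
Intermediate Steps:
R = 257/5 (R = -1/5*(-257) = 257/5 ≈ 51.400)
d(z) = -18 (d(z) = -5 - 13 = -18)
S = 9/446 (S = -18/(-892) = -18*(-1/892) = 9/446 ≈ 0.020179)
B(O) = -6 + 2*O**2 (B(O) = 4 + ((O**2 + O*O) - 10) = 4 + ((O**2 + O**2) - 10) = 4 + (2*O**2 - 10) = 4 + (-10 + 2*O**2) = -6 + 2*O**2)
b(F) = -458443/343866 + 11/(3*(-6 + 2*F**4)) (b(F) = -4/3 + (11/(-6 + 2*(F**2)**2) + 9/(446*(257/5)))/3 = -4/3 + (11/(-6 + 2*F**4) + (9/446)*(5/257))/3 = -4/3 + (11/(-6 + 2*F**4) + 45/114622)/3 = -4/3 + (45/114622 + 11/(-6 + 2*F**4))/3 = -4/3 + (15/114622 + 11/(3*(-6 + 2*F**4))) = -458443/343866 + 11/(3*(-6 + 2*F**4)))
-2967984 - b(-882) = -2967984 - (2005750 - 458443*(-882)**4)/(343866*(-3 + (-882)**4)) = -2967984 - (2005750 - 458443*605165749776)/(343866*(-3 + 605165749776)) = -2967984 - (2005750 - 277434001824558768)/(343866*605165749773) = -2967984 - (-277434001822553018)/(343866*605165749773) = -2967984 - 1*(-138717000911276509/104047962855721209) = -2967984 + 138717000911276509/104047962855721209 = -308812550271373945496147/104047962855721209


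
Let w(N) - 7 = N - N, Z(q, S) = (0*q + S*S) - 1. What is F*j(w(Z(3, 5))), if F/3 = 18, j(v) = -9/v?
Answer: -486/7 ≈ -69.429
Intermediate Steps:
Z(q, S) = -1 + S**2 (Z(q, S) = (0 + S**2) - 1 = S**2 - 1 = -1 + S**2)
w(N) = 7 (w(N) = 7 + (N - N) = 7 + 0 = 7)
F = 54 (F = 3*18 = 54)
F*j(w(Z(3, 5))) = 54*(-9/7) = -486/7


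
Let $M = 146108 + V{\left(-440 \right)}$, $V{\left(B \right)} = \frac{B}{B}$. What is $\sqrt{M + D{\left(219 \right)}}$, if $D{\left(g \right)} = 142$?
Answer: $\sqrt{146251} \approx 382.43$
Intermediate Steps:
$V{\left(B \right)} = 1$
$M = 146109$ ($M = 146108 + 1 = 146109$)
$\sqrt{M + D{\left(219 \right)}} = \sqrt{146109 + 142} = \sqrt{146251}$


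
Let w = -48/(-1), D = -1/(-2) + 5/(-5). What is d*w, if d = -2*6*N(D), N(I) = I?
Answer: 288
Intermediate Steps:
D = -½ (D = -1*(-½) + 5*(-⅕) = ½ - 1 = -½ ≈ -0.50000)
d = 6 (d = -2*6*(-1)/2 = -12*(-1)/2 = -1*(-6) = 6)
w = 48 (w = -48*(-1) = 48)
d*w = 6*48 = 288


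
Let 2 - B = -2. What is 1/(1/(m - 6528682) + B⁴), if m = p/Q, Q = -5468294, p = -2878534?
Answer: 17850374864987/4569695962702525 ≈ 0.0039063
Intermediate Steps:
B = 4 (B = 2 - 1*(-2) = 2 + 2 = 4)
m = 1439267/2734147 (m = -2878534/(-5468294) = -2878534*(-1/5468294) = 1439267/2734147 ≈ 0.52640)
1/(1/(m - 6528682) + B⁴) = 1/(1/(1439267/2734147 - 6528682) + 4⁴) = 1/(1/(-17850374864987/2734147) + 256) = 1/(-2734147/17850374864987 + 256) = 1/(4569695962702525/17850374864987) = 17850374864987/4569695962702525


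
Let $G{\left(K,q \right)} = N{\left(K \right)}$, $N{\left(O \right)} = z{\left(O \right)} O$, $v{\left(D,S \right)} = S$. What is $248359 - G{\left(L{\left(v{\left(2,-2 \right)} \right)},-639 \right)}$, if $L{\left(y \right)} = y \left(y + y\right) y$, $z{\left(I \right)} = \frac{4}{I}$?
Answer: $248355$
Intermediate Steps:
$L{\left(y \right)} = 2 y^{3}$ ($L{\left(y \right)} = y 2 y y = 2 y^{2} y = 2 y^{3}$)
$N{\left(O \right)} = 4$ ($N{\left(O \right)} = \frac{4}{O} O = 4$)
$G{\left(K,q \right)} = 4$
$248359 - G{\left(L{\left(v{\left(2,-2 \right)} \right)},-639 \right)} = 248359 - 4 = 248355$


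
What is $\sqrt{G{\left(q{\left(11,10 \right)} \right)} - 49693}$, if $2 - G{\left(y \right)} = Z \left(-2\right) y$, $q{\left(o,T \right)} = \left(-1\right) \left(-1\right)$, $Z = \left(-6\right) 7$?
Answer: $5 i \sqrt{1991} \approx 223.1 i$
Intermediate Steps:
$Z = -42$
$q{\left(o,T \right)} = 1$
$G{\left(y \right)} = 2 - 84 y$ ($G{\left(y \right)} = 2 - \left(-42\right) \left(-2\right) y = 2 - 84 y$)
$\sqrt{G{\left(q{\left(11,10 \right)} \right)} - 49693} = \sqrt{\left(2 - 84\right) - 49693} = \sqrt{-82 - 49693} = \sqrt{-49775} = 5 i \sqrt{1991}$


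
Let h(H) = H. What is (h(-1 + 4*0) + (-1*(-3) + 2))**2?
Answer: 16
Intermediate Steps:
(h(-1 + 4*0) + (-1*(-3) + 2))**2 = ((-1 + 4*0) + (-1*(-3) + 2))**2 = ((-1 + 0) + (3 + 2))**2 = (-1 + 5)**2 = 4**2 = 16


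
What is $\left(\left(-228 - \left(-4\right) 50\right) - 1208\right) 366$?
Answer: $-452376$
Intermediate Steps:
$\left(\left(-228 - \left(-4\right) 50\right) - 1208\right) 366 = \left(\left(-228 - -200\right) - 1208\right) 366 = \left(\left(-228 + 200\right) - 1208\right) 366 = \left(-28 - 1208\right) 366 = \left(-1236\right) 366 = -452376$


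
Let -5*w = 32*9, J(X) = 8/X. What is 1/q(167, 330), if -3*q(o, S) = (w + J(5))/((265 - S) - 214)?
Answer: -837/56 ≈ -14.946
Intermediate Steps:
w = -288/5 (w = -32*9/5 = -⅕*288 = -288/5 ≈ -57.600)
q(o, S) = 56/(3*(51 - S)) (q(o, S) = -(-288/5 + 8/5)/(3*((265 - S) - 214)) = -(-288/5 + 8*(⅕))/(3*(51 - S)) = -(-288/5 + 8/5)/(3*(51 - S)) = -(-56)/(3*(51 - S)) = 56/(3*(51 - S)))
1/q(167, 330) = 1/(-56/(-153 + 3*330)) = 1/(-56/(-153 + 990)) = 1/(-56/837) = -837/56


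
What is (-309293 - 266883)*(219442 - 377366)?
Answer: 90992018624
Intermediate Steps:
(-309293 - 266883)*(219442 - 377366) = -576176*(-157924) = 90992018624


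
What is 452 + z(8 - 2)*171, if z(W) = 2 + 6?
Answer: 1820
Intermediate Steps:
z(W) = 8
452 + z(8 - 2)*171 = 452 + 8*171 = 452 + 1368 = 1820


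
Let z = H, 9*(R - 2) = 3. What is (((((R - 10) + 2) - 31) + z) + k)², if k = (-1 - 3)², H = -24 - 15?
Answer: 32041/9 ≈ 3560.1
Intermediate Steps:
R = 7/3 (R = 2 + (⅑)*3 = 2 + ⅓ = 7/3 ≈ 2.3333)
H = -39
z = -39
k = 16 (k = (-4)² = 16)
(((((R - 10) + 2) - 31) + z) + k)² = (((((7/3 - 10) + 2) - 31) - 39) + 16)² = ((((-23/3 + 2) - 31) - 39) + 16)² = (((-17/3 - 31) - 39) + 16)² = ((-110/3 - 39) + 16)² = (-227/3 + 16)² = (-179/3)² = 32041/9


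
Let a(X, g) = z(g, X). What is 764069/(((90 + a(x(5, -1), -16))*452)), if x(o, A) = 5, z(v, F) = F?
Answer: 764069/42940 ≈ 17.794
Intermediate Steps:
a(X, g) = X
764069/(((90 + a(x(5, -1), -16))*452)) = 764069/(((90 + 5)*452)) = 764069/((95*452)) = 764069/42940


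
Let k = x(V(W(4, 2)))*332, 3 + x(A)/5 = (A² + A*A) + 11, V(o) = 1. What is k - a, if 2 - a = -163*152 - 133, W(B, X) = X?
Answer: -8311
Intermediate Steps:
x(A) = 40 + 10*A² (x(A) = -15 + 5*((A² + A*A) + 11) = -15 + 5*((A² + A²) + 11) = -15 + 5*(2*A² + 11) = -15 + 5*(11 + 2*A²) = -15 + (55 + 10*A²) = 40 + 10*A²)
a = 24911 (a = 2 - (-163*152 - 133) = 2 - (-24776 - 133) = 2 - 1*(-24909) = 2 + 24909 = 24911)
k = 16600 (k = (40 + 10*1²)*332 = (40 + 10*1)*332 = (40 + 10)*332 = 50*332 = 16600)
k - a = 16600 - 1*24911 = 16600 - 24911 = -8311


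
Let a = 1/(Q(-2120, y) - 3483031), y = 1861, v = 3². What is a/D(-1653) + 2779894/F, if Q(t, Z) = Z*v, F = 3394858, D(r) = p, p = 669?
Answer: 3223207388961697/3936240517026282 ≈ 0.81885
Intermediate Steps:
v = 9
D(r) = 669
Q(t, Z) = 9*Z (Q(t, Z) = Z*9 = 9*Z)
a = -1/3466282 (a = 1/(9*1861 - 3483031) = 1/(16749 - 3483031) = 1/(-3466282) = -1/3466282 ≈ -2.8849e-7)
a/D(-1653) + 2779894/F = -1/3466282/669 + 2779894/3394858 = -1/3466282*1/669 + 2779894*(1/3394858) = -1/2318942658 + 1389947/1697429 = 3223207388961697/3936240517026282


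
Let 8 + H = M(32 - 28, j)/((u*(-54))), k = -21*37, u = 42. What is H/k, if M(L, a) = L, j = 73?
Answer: 4537/440559 ≈ 0.010298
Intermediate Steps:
k = -777
H = -4537/567 (H = -8 + (32 - 28)/((42*(-54))) = -8 + 4/(-2268) = -8 + 4*(-1/2268) = -8 - 1/567 = -4537/567 ≈ -8.0018)
H/k = -4537/567/(-777) = -4537/567*(-1/777) = 4537/440559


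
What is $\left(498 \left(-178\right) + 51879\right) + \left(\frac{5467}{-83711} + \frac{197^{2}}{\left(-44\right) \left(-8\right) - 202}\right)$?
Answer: $- \frac{458397317101}{12556650} \approx -36506.0$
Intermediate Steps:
$\left(498 \left(-178\right) + 51879\right) + \left(\frac{5467}{-83711} + \frac{197^{2}}{\left(-44\right) \left(-8\right) - 202}\right) = \left(-88644 + 51879\right) + \left(5467 \left(- \frac{1}{83711}\right) + \frac{38809}{352 - 202}\right) = -36765 - \left(\frac{5467}{83711} - \frac{38809}{150}\right) = -36765 + \left(- \frac{5467}{83711} + 38809 \cdot \frac{1}{150}\right) = -36765 + \left(- \frac{5467}{83711} + \frac{38809}{150}\right) = -36765 + \frac{3247920149}{12556650} = - \frac{458397317101}{12556650}$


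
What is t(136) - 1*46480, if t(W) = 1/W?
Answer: -6321279/136 ≈ -46480.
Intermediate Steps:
t(136) - 1*46480 = 1/136 - 1*46480 = 1/136 - 46480 = -6321279/136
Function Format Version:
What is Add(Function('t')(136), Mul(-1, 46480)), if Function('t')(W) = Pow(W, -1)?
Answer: Rational(-6321279, 136) ≈ -46480.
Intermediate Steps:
Add(Function('t')(136), Mul(-1, 46480)) = Add(Pow(136, -1), Mul(-1, 46480)) = Add(Rational(1, 136), -46480) = Rational(-6321279, 136)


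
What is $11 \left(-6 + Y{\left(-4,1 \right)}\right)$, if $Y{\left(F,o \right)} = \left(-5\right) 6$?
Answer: $-396$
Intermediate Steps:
$Y{\left(F,o \right)} = -30$
$11 \left(-6 + Y{\left(-4,1 \right)}\right) = 11 \left(-6 - 30\right) = 11 \left(-36\right) = -396$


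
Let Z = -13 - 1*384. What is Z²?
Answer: 157609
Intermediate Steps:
Z = -397 (Z = -13 - 384 = -397)
Z² = (-397)² = 157609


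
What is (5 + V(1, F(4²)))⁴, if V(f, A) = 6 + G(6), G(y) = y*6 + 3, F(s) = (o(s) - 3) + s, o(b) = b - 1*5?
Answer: 6250000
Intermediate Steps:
o(b) = -5 + b (o(b) = b - 5 = -5 + b)
F(s) = -8 + 2*s (F(s) = ((-5 + s) - 3) + s = (-8 + s) + s = -8 + 2*s)
G(y) = 3 + 6*y (G(y) = 6*y + 3 = 3 + 6*y)
V(f, A) = 45 (V(f, A) = 6 + (3 + 6*6) = 6 + (3 + 36) = 6 + 39 = 45)
(5 + V(1, F(4²)))⁴ = (5 + 45)⁴ = 50⁴ = 6250000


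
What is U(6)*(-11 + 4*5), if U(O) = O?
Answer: 54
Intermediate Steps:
U(6)*(-11 + 4*5) = 6*(-11 + 4*5) = 6*(-11 + 20) = 6*9 = 54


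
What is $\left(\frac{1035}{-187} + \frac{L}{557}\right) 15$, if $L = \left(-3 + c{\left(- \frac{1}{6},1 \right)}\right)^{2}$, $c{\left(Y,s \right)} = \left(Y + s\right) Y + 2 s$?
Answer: $- \frac{3734115865}{44996688} \approx -82.986$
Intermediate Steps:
$c{\left(Y,s \right)} = 2 s + Y \left(Y + s\right)$ ($c{\left(Y,s \right)} = Y \left(Y + s\right) + 2 s = 2 s + Y \left(Y + s\right)$)
$L = \frac{1681}{1296}$ ($L = \left(-3 + \left(\left(- \frac{1}{6}\right)^{2} + 2 \cdot 1 + - \frac{1}{6} \cdot 1\right)\right)^{2} = \left(-3 + \left(\left(\left(-1\right) \frac{1}{6}\right)^{2} + 2 + \left(-1\right) \frac{1}{6} \cdot 1\right)\right)^{2} = \left(-3 + \left(\left(- \frac{1}{6}\right)^{2} + 2 - \frac{1}{6}\right)\right)^{2} = \left(-3 + \left(\frac{1}{36} + 2 - \frac{1}{6}\right)\right)^{2} = \left(-3 + \frac{67}{36}\right)^{2} = \left(- \frac{41}{36}\right)^{2} = \frac{1681}{1296} \approx 1.2971$)
$\left(\frac{1035}{-187} + \frac{L}{557}\right) 15 = \left(\frac{1035}{-187} + \frac{1681}{1296 \cdot 557}\right) 15 = \left(1035 \left(- \frac{1}{187}\right) + \frac{1681}{1296} \cdot \frac{1}{557}\right) 15 = \left(- \frac{1035}{187} + \frac{1681}{721872}\right) 15 = \left(- \frac{746823173}{134990064}\right) 15 = - \frac{3734115865}{44996688}$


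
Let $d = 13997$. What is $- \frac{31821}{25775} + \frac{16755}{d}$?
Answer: $- \frac{13538412}{360772675} \approx -0.037526$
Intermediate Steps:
$- \frac{31821}{25775} + \frac{16755}{d} = - \frac{31821}{25775} + \frac{16755}{13997} = - \frac{13538412}{360772675}$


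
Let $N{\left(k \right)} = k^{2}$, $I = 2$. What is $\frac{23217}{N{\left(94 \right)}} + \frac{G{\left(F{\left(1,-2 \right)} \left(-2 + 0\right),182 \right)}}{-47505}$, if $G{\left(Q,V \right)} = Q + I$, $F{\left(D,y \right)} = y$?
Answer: $\frac{367623523}{139918060} \approx 2.6274$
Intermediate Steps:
$G{\left(Q,V \right)} = 2 + Q$ ($G{\left(Q,V \right)} = Q + 2 = 2 + Q$)
$\frac{23217}{N{\left(94 \right)}} + \frac{G{\left(F{\left(1,-2 \right)} \left(-2 + 0\right),182 \right)}}{-47505} = \frac{23217}{94^{2}} + \frac{2 - 2 \left(-2 + 0\right)}{-47505} = \frac{23217}{8836} + \left(2 - -4\right) \left(- \frac{1}{47505}\right) = 23217 \cdot \frac{1}{8836} + \left(2 + 4\right) \left(- \frac{1}{47505}\right) = \frac{23217}{8836} + 6 \left(- \frac{1}{47505}\right) = \frac{23217}{8836} - \frac{2}{15835} = \frac{367623523}{139918060}$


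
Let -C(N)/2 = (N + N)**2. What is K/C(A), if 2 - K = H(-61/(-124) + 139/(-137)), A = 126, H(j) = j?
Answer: -14285/719203968 ≈ -1.9862e-5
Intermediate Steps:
C(N) = -8*N**2 (C(N) = -2*(N + N)**2 = -2*4*N**2 = -8*N**2)
K = 42855/16988 (K = 2 - (-61/(-124) + 139/(-137)) = 2 - (-61*(-1/124) + 139*(-1/137)) = 2 - (61/124 - 139/137) = 2 - 1*(-8879/16988) = 2 + 8879/16988 = 42855/16988 ≈ 2.5227)
K/C(A) = 42855/(16988*((-8*126**2))) = 42855/(16988*((-8*15876))) = (42855/16988)/(-127008) = (42855/16988)*(-1/127008) = -14285/719203968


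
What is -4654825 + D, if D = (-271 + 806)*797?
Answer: -4228430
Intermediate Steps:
D = 426395 (D = 535*797 = 426395)
-4654825 + D = -4654825 + 426395 = -4228430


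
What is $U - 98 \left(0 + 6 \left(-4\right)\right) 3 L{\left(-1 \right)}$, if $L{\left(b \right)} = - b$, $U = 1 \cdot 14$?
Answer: $7070$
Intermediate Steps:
$U = 14$
$U - 98 \left(0 + 6 \left(-4\right)\right) 3 L{\left(-1 \right)} = 14 - 98 \left(0 + 6 \left(-4\right)\right) 3 \left(\left(-1\right) \left(-1\right)\right) = 14 - 98 \left(0 - 24\right) 3 \cdot 1 = 14 - 98 \left(-24\right) 3 \cdot 1 = 14 - 98 \left(\left(-72\right) 1\right) = 14 - -7056 = 14 + 7056 = 7070$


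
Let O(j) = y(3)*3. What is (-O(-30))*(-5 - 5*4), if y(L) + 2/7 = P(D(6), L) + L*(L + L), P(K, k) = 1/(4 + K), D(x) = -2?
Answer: 19125/14 ≈ 1366.1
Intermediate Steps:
y(L) = 3/14 + 2*L**2 (y(L) = -2/7 + (1/(4 - 2) + L*(L + L)) = -2/7 + (1/2 + L*(2*L)) = -2/7 + (1/2 + 2*L**2) = 3/14 + 2*L**2)
O(j) = 765/14 (O(j) = (3/14 + 2*3**2)*3 = (3/14 + 2*9)*3 = (3/14 + 18)*3 = (255/14)*3 = 765/14)
(-O(-30))*(-5 - 5*4) = (-1*765/14)*(-5 - 5*4) = -765*(-5 - 20)/14 = -765/14*(-25) = 19125/14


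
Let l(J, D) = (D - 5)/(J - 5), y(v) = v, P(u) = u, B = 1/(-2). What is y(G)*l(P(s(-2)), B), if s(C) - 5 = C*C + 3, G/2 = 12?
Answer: -132/7 ≈ -18.857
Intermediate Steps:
G = 24 (G = 2*12 = 24)
B = -½ ≈ -0.50000
s(C) = 8 + C² (s(C) = 5 + (C*C + 3) = 5 + (C² + 3) = 5 + (3 + C²) = 8 + C²)
l(J, D) = (-5 + D)/(-5 + J)
y(G)*l(P(s(-2)), B) = 24*((-5 - ½)/(-5 + (8 + (-2)²))) = 24*(-11/2/(-5 + (8 + 4))) = 24*(-11/2/(-5 + 12)) = 24*(-11/2/7) = 24*((⅐)*(-11/2)) = 24*(-11/14) = -132/7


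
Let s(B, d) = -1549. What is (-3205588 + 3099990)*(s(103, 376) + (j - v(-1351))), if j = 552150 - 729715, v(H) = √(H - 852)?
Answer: 18914080172 + 105598*I*√2203 ≈ 1.8914e+10 + 4.9564e+6*I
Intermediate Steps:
v(H) = √(-852 + H)
j = -177565
(-3205588 + 3099990)*(s(103, 376) + (j - v(-1351))) = (-3205588 + 3099990)*(-1549 + (-177565 - √(-852 - 1351))) = -105598*(-1549 + (-177565 - √(-2203))) = -105598*(-1549 + (-177565 - I*√2203)) = -105598*(-179114 - I*√2203) = 18914080172 + 105598*I*√2203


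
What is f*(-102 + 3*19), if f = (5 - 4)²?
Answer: -45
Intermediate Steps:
f = 1 (f = 1² = 1)
f*(-102 + 3*19) = 1*(-102 + 3*19) = 1*(-102 + 57) = 1*(-45) = -45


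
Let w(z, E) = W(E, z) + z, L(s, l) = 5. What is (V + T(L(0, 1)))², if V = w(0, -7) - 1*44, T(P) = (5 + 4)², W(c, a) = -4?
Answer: 1089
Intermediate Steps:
w(z, E) = -4 + z
T(P) = 81 (T(P) = 9² = 81)
V = -48 (V = (-4 + 0) - 1*44 = -4 - 44 = -48)
(V + T(L(0, 1)))² = (-48 + 81)² = 33² = 1089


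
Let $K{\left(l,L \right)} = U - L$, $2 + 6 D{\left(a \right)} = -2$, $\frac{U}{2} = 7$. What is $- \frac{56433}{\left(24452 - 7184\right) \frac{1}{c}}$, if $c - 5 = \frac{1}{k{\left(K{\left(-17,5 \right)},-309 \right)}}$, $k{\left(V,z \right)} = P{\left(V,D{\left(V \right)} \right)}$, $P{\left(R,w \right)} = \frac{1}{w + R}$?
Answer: $- \frac{188110}{4317} \approx -43.574$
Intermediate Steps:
$U = 14$ ($U = 2 \cdot 7 = 14$)
$D{\left(a \right)} = - \frac{2}{3}$ ($D{\left(a \right)} = - \frac{1}{3} + \frac{1}{6} \left(-2\right) = - \frac{1}{3} - \frac{1}{3} = - \frac{2}{3}$)
$P{\left(R,w \right)} = \frac{1}{R + w}$
$K{\left(l,L \right)} = 14 - L$
$k{\left(V,z \right)} = \frac{1}{- \frac{2}{3} + V}$ ($k{\left(V,z \right)} = \frac{1}{V - \frac{2}{3}} = \frac{1}{- \frac{2}{3} + V}$)
$c = \frac{40}{3}$ ($c = 5 + \frac{1}{3 \frac{1}{-2 + 3 \left(14 - 5\right)}} = 5 + \frac{1}{3 \frac{1}{-2 + 3 \cdot 9}} = 5 + \frac{1}{3 \frac{1}{-2 + 27}} = 5 + \frac{1}{3 \cdot \frac{1}{25}} = 5 + \frac{1}{\frac{3}{25}} = 5 + \frac{25}{3} = \frac{40}{3} \approx 13.333$)
$- \frac{56433}{\left(24452 - 7184\right) \frac{1}{c}} = - \frac{56433}{\left(24452 - 7184\right) \frac{1}{\frac{40}{3}}} = - \frac{56433}{\left(24452 - 7184\right) \frac{3}{40}} = - \frac{56433}{17268 \cdot \frac{3}{40}} = - \frac{56433}{\frac{12951}{10}} = \left(-56433\right) \frac{10}{12951} = - \frac{188110}{4317}$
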